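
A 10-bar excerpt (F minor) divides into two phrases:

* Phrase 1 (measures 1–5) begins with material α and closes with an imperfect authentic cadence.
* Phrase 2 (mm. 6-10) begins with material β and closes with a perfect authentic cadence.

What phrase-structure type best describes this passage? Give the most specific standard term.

contrasting period

Phrase 1 ends with an imperfect authentic cadence (weaker) and phrase 2 with a perfect authentic cadence (stronger): antecedent + consequent = a period.
The two phrases open with different material (α / β), so the period is contrasting.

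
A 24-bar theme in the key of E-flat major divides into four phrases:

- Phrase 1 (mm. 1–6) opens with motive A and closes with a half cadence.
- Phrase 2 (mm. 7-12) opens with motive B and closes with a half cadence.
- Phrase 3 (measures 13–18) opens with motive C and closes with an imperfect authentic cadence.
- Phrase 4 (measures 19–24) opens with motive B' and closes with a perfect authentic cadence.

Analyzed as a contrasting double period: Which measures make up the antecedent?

measures 1–12

In a double period the four phrases pair into a large antecedent (phrases 1–2, ending half cadence) and a large consequent (phrases 3–4, ending perfect authentic cadence). The antecedent spans measures 1–12.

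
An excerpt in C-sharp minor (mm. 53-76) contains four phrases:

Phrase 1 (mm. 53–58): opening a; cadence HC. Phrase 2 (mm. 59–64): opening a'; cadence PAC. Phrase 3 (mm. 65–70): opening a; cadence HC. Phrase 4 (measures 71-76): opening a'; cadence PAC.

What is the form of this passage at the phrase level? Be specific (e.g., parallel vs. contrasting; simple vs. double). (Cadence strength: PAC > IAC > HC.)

The cadence pattern HC–PAC–HC–PAC is weak–strong twice, and phrases 3–4 restate phrases 1–2: a period heard twice, not a double period (which would end weakly at phrase 2).

repeated period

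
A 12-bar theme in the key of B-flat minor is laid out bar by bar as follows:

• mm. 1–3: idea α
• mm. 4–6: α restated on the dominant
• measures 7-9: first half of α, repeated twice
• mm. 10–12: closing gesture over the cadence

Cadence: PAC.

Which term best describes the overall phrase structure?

sentence

Basic idea (mm. 1–3) + its repetition (mm. 4–6) form the presentation; fragmentation and cadence (measures 7-12) form the continuation — the 12-bar whole is a sentence.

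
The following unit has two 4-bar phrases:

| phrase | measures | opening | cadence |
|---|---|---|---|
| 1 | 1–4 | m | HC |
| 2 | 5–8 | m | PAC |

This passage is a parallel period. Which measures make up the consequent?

The antecedent is the phrase ending with the weaker cadence (half cadence, phrase 1) and the consequent the one ending more conclusively (perfect authentic cadence, phrase 2); the consequent is mm. 5-8.

measures 5–8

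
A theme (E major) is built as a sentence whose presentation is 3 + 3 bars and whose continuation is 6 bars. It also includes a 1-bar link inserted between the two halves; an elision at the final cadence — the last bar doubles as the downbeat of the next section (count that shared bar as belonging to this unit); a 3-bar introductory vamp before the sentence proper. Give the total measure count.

16 measures

Basic sentence: 3 + 3 + 6 = 12 bars.
12 (basic form) + 1 (link) + 3 (introduction) = 16.
The elision shares a bar with the next section but does not change this unit's count.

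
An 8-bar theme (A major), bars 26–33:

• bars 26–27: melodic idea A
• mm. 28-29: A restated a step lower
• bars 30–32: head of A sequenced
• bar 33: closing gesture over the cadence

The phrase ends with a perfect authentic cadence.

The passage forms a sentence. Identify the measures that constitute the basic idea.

The presentation of a sentence is the basic idea (measures 26–27) plus its repetition (mm. 28-29); the basic idea is therefore mm. 26–27.

measures 26–27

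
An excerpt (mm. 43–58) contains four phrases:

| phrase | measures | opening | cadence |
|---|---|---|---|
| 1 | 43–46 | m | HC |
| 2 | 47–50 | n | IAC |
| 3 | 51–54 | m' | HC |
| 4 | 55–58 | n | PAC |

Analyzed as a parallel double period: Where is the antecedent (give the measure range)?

measures 43–50

In a double period the four phrases pair into a large antecedent (phrases 1–2, ending imperfect authentic cadence) and a large consequent (phrases 3–4, ending perfect authentic cadence). The antecedent spans mm. 43–50.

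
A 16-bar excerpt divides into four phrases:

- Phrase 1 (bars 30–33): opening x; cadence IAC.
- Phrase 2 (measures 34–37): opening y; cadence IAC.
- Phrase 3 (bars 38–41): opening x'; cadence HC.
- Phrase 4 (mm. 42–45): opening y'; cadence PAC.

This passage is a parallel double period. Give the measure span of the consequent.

In a double period the four phrases pair into a large antecedent (phrases 1–2, ending imperfect authentic cadence) and a large consequent (phrases 3–4, ending perfect authentic cadence). The consequent spans mm. 38–45.

measures 38–45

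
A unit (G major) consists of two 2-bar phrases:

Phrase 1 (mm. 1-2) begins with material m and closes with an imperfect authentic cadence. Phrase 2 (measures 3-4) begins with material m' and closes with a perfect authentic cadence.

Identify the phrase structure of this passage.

parallel period

Phrase 1 ends with an imperfect authentic cadence (weaker) and phrase 2 with a perfect authentic cadence (stronger): antecedent + consequent = a period.
The two phrases open with the same material (m / m'), so the period is parallel.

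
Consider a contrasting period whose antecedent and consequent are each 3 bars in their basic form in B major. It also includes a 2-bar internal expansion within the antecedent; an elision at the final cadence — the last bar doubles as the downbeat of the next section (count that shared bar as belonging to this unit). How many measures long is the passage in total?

8 measures

Basic contrasting period: 3 + 3 = 6 bars.
6 (basic form) + 2 (internal expansion) = 8.
The elision shares a bar with the next section but does not change this unit's count.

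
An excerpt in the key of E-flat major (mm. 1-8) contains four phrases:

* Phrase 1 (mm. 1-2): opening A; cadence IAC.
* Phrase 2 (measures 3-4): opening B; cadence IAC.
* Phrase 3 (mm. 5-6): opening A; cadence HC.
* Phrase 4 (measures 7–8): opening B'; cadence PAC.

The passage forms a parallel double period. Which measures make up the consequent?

measures 5–8

In a double period the first pair of phrases (ending imperfect authentic cadence) is the large antecedent and the second pair (ending perfect authentic cadence) is the large consequent; the consequent is measures 5–8.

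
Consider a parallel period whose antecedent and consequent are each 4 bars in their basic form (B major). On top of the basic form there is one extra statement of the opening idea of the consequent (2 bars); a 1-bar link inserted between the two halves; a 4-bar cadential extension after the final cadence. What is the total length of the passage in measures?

Basic parallel period: 4 + 4 = 8 bars.
8 (basic form) + 2 (extra statement) + 1 (link) + 4 (cadential extension) = 15.

15 measures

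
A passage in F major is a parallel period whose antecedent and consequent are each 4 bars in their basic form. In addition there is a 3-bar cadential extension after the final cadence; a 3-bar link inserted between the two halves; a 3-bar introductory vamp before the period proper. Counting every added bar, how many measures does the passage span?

Basic parallel period: 4 + 4 = 8 bars.
8 (basic form) + 3 (cadential extension) + 3 (link) + 3 (introduction) = 17.

17 measures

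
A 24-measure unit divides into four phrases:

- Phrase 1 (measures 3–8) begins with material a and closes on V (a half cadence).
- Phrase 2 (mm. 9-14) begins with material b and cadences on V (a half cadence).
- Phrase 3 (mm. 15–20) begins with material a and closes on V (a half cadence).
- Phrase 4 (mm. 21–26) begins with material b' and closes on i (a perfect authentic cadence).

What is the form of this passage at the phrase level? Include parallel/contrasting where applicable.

parallel double period

Four phrases in two halves: the first half (mm. 3–14) ends with a half cadence, the second (mm. 15–26) with a perfect authentic cadence — a large antecedent–consequent pair, i.e. a double period.
Phrase 3 begins with the same material as phrase 1, making it parallel.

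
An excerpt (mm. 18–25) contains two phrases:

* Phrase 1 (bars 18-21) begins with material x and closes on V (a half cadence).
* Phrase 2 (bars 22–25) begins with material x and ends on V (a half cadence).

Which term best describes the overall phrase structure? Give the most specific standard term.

Both phrases have the same opening (x) and the same cadence (half cadence): the second is a restatement, not a consequent, so this is a repeated phrase rather than a period.

repeated phrase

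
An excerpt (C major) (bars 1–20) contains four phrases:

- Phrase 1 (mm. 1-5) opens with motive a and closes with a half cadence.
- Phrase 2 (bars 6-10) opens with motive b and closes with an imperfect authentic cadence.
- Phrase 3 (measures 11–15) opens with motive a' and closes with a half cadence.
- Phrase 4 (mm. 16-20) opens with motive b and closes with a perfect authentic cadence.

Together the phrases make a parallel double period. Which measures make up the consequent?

measures 11–20

In a double period the first pair of phrases (ending imperfect authentic cadence) is the large antecedent and the second pair (ending perfect authentic cadence) is the large consequent; the consequent is measures 11–20.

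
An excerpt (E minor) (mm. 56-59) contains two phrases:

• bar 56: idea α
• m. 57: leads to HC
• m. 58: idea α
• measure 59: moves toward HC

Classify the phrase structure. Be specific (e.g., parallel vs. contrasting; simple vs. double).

repeated phrase

Both phrases have the same opening (α) and the same cadence (half cadence): the second is a restatement, not a consequent, so this is a repeated phrase rather than a period.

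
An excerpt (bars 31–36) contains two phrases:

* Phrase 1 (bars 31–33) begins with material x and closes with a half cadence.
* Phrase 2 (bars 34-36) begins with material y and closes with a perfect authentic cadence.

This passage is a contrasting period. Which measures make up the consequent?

measures 34–36

The antecedent is the phrase ending with the weaker cadence (half cadence, phrase 1) and the consequent the one ending more conclusively (perfect authentic cadence, phrase 2); the consequent is mm. 34–36.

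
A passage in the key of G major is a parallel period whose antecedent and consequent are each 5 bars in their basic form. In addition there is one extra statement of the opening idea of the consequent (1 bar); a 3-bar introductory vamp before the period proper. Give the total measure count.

14 measures

Basic parallel period: 5 + 5 = 10 bars.
10 (basic form) + 1 (extra statement) + 3 (introduction) = 14.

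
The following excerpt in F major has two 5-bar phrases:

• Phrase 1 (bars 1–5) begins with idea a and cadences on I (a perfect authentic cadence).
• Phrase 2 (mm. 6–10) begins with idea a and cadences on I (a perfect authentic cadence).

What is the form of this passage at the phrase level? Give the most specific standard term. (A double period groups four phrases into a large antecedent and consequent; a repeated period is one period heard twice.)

Both phrases have the same opening (a) and the same cadence (perfect authentic cadence): the second is a restatement, not a consequent, so this is a repeated phrase rather than a period.

repeated phrase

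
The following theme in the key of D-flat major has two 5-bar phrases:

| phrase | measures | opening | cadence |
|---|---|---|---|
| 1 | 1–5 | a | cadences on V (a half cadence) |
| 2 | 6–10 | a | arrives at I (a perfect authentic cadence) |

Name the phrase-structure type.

Phrase 1 ends with a half cadence (weaker) and phrase 2 with a perfect authentic cadence (stronger): antecedent + consequent = a period.
The two phrases open with the same material (a / a), so the period is parallel.

parallel period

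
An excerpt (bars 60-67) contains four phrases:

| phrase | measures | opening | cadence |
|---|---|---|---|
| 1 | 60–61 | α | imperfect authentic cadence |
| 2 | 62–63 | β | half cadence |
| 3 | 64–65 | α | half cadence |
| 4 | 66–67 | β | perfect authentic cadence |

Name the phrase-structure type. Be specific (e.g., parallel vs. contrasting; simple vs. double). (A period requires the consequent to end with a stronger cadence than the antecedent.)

Four phrases in two halves: the first half (measures 60-63) ends with a half cadence, the second (mm. 64-67) with a perfect authentic cadence — a large antecedent–consequent pair, i.e. a double period.
Phrase 3 begins with the same material as phrase 1, making it parallel.

parallel double period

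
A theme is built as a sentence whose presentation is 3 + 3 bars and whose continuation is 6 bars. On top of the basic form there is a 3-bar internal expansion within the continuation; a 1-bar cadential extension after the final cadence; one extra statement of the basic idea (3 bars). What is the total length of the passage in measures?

19 measures

Basic sentence: 3 + 3 + 6 = 12 bars.
12 (basic form) + 3 (internal expansion) + 1 (cadential extension) + 3 (extra statement) = 19.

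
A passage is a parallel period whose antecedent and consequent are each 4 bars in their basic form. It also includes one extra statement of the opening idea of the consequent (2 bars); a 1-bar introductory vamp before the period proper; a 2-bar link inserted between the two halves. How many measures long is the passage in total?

13 measures

Basic parallel period: 4 + 4 = 8 bars.
8 (basic form) + 2 (extra statement) + 1 (introduction) + 2 (link) = 13.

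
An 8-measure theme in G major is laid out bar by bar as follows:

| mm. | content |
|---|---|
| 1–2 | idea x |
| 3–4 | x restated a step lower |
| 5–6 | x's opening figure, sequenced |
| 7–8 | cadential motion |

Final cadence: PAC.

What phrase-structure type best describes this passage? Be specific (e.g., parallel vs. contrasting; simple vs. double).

Basic idea (bars 1–2) + its repetition (mm. 3-4) form the presentation; fragmentation and cadence (mm. 5–8) form the continuation — the 8-bar whole is a sentence.

sentence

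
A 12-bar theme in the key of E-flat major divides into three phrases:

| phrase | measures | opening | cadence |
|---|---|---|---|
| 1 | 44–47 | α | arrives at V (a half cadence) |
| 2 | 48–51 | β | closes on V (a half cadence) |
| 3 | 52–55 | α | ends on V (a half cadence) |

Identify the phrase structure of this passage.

The final phrase closes with a half cadence, which is not stronger than the preceding half cadence; the 3 phrases lack an overall antecedent–consequent design and so form a phrase group.

phrase group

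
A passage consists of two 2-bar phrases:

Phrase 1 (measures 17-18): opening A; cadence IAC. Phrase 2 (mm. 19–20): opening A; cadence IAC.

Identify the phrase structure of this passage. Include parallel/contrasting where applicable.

repeated phrase

Both phrases have the same opening (A) and the same cadence (imperfect authentic cadence): the second is a restatement, not a consequent, so this is a repeated phrase rather than a period.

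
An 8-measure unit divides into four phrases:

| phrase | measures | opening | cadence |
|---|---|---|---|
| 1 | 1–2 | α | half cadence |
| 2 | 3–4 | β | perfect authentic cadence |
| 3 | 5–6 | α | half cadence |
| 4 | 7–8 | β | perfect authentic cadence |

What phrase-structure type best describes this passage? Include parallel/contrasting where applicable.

repeated period

The cadence pattern HC–PAC–HC–PAC is weak–strong twice, and phrases 3–4 restate phrases 1–2: a period heard twice, not a double period (which would end weakly at phrase 2).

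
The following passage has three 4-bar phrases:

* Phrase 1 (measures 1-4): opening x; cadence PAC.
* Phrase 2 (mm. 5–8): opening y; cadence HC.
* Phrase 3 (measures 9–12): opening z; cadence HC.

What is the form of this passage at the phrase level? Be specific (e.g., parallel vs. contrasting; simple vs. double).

phrase group

The final phrase closes with a half cadence, which is not stronger than the preceding half cadence; the 3 phrases lack an overall antecedent–consequent design and so form a phrase group.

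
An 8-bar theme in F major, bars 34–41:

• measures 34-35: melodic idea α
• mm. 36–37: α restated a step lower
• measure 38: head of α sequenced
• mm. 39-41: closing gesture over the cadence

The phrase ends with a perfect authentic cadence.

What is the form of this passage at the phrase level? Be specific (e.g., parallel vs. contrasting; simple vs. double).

Basic idea (mm. 34–35) + its repetition (mm. 36-37) form the presentation; fragmentation and cadence (measures 38–41) form the continuation — the 8-bar whole is a sentence.

sentence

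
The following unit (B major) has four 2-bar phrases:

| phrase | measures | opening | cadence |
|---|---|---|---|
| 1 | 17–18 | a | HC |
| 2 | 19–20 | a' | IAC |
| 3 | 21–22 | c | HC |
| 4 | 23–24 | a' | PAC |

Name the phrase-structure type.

Four phrases in two halves: the first half (bars 17-20) ends with an imperfect authentic cadence, the second (measures 21–24) with a perfect authentic cadence — a large antecedent–consequent pair, i.e. a double period.
Phrase 3 begins with different material from phrase 1, making it contrasting.

contrasting double period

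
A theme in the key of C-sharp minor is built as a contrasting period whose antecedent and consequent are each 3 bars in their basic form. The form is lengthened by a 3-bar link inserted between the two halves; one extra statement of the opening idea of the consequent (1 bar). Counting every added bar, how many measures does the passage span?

Basic contrasting period: 3 + 3 = 6 bars.
6 (basic form) + 3 (link) + 1 (extra statement) = 10.

10 measures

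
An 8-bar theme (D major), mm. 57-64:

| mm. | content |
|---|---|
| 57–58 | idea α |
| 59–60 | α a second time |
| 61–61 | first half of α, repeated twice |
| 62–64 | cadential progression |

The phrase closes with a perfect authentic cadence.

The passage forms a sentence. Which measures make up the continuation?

measures 61–64

After the presentation (bars 57-60), the continuation covers the fragmentation through the cadence: mm. 61–64.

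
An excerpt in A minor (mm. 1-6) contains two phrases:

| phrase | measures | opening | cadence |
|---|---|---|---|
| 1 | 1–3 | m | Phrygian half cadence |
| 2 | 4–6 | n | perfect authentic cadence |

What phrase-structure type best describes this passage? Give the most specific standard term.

Phrase 1 ends with a Phrygian half cadence (weaker) and phrase 2 with a perfect authentic cadence (stronger): antecedent + consequent = a period.
The two phrases open with different material (m / n), so the period is contrasting.

contrasting period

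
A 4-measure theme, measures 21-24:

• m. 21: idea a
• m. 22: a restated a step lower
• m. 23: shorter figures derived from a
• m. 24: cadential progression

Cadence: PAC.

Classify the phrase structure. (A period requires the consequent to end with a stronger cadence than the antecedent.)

sentence

Basic idea (m. 21) + its repetition (bar 22) form the presentation; fragmentation and cadence (bars 23–24) form the continuation — the 4-bar whole is a sentence.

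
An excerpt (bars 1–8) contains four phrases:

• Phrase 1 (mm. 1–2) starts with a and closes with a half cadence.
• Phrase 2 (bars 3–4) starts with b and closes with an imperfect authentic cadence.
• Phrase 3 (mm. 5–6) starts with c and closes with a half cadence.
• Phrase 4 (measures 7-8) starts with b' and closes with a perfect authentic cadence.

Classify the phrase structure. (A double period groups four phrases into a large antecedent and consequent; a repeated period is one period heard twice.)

contrasting double period

Four phrases in two halves: the first half (mm. 1–4) ends with an imperfect authentic cadence, the second (measures 5-8) with a perfect authentic cadence — a large antecedent–consequent pair, i.e. a double period.
Phrase 3 begins with different material from phrase 1, making it contrasting.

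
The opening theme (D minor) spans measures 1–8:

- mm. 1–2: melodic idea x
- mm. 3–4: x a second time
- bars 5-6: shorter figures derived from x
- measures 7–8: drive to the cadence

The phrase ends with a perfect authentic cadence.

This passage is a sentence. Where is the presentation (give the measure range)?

The presentation of a sentence is the basic idea (bars 1–2) plus its repetition (bars 3–4); the presentation is therefore measures 1–4.

measures 1–4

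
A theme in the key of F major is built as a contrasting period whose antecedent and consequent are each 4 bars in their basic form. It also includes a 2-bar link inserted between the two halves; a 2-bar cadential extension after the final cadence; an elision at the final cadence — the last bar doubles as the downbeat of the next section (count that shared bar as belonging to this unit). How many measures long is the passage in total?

Basic contrasting period: 4 + 4 = 8 bars.
8 (basic form) + 2 (link) + 2 (cadential extension) = 12.
The elision shares a bar with the next section but does not change this unit's count.

12 measures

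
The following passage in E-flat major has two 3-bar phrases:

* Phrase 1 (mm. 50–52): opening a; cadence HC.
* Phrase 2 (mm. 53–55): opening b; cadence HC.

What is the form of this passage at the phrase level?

The second phrase closes with a half cadence, which is not stronger than the first phrase's half cadence; without a weak→strong cadential pair there is no antecedent–consequent relationship, so this is a phrase group rather than a period.

phrase group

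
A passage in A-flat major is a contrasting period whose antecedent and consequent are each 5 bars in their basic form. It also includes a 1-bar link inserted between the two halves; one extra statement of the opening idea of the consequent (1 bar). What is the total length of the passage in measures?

12 measures

Basic contrasting period: 5 + 5 = 10 bars.
10 (basic form) + 1 (link) + 1 (extra statement) = 12.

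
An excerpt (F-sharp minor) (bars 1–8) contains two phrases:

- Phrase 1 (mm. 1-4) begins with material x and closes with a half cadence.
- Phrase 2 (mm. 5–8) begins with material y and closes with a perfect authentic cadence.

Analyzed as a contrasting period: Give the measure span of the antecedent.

The antecedent is the phrase ending with the weaker cadence (half cadence, phrase 1) and the consequent the one ending more conclusively (perfect authentic cadence, phrase 2); the antecedent is mm. 1-4.

measures 1–4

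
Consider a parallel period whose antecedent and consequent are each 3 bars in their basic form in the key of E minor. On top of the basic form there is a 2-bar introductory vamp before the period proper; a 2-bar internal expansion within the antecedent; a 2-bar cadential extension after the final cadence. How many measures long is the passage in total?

Basic parallel period: 3 + 3 = 6 bars.
6 (basic form) + 2 (introduction) + 2 (internal expansion) + 2 (cadential extension) = 12.

12 measures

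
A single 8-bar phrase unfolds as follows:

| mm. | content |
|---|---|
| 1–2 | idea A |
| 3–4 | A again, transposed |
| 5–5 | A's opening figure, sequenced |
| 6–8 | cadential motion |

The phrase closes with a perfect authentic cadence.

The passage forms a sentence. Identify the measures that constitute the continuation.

measures 5–8

After the presentation (measures 1–4), the continuation covers the fragmentation through the cadence: measures 5–8.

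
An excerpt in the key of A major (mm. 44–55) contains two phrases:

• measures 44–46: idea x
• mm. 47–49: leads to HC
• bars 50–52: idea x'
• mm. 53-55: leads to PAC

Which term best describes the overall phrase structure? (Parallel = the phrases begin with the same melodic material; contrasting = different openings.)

parallel period

Phrase 1 ends with a half cadence (weaker) and phrase 2 with a perfect authentic cadence (stronger): antecedent + consequent = a period.
The two phrases open with the same material (x / x'), so the period is parallel.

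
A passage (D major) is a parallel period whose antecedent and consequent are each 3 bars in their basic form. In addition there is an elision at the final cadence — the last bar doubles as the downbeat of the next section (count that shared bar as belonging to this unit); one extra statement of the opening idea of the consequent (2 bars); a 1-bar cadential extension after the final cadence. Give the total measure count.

9 measures

Basic parallel period: 3 + 3 = 6 bars.
6 (basic form) + 2 (extra statement) + 1 (cadential extension) = 9.
The elision shares a bar with the next section but does not change this unit's count.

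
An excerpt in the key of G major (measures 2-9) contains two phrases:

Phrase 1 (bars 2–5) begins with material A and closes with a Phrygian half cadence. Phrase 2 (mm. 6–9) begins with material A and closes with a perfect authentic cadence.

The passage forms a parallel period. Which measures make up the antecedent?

measures 2–5

The phrase ending with the weaker cadence (Phrygian half cadence) is the antecedent; the one ending more conclusively (perfect authentic cadence) is the consequent. The antecedent is measures 2–5.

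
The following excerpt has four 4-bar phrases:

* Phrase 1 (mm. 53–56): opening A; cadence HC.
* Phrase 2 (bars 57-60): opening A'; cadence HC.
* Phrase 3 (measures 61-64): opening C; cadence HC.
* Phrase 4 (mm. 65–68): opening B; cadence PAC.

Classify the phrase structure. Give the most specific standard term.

Four phrases in two halves: the first half (mm. 53–60) ends with a half cadence, the second (mm. 61–68) with a perfect authentic cadence — a large antecedent–consequent pair, i.e. a double period.
Phrase 3 begins with different material from phrase 1, making it contrasting.

contrasting double period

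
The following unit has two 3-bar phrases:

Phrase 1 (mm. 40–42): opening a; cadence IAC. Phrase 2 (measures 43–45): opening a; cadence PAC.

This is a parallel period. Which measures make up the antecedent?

measures 40–42

The phrase ending with the weaker cadence (imperfect authentic cadence) is the antecedent; the one ending more conclusively (perfect authentic cadence) is the consequent. The antecedent is measures 40–42.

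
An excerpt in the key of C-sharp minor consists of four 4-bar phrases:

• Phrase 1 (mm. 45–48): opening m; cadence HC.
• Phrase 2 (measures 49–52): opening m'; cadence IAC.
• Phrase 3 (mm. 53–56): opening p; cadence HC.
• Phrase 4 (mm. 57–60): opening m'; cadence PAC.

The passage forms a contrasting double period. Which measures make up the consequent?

In a double period the first pair of phrases (ending imperfect authentic cadence) is the large antecedent and the second pair (ending perfect authentic cadence) is the large consequent; the consequent is measures 53–60.

measures 53–60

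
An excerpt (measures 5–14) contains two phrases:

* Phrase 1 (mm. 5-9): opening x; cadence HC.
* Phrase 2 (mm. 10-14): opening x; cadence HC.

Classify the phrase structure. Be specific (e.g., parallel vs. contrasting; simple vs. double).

repeated phrase

Both phrases have the same opening (x) and the same cadence (half cadence): the second is a restatement, not a consequent, so this is a repeated phrase rather than a period.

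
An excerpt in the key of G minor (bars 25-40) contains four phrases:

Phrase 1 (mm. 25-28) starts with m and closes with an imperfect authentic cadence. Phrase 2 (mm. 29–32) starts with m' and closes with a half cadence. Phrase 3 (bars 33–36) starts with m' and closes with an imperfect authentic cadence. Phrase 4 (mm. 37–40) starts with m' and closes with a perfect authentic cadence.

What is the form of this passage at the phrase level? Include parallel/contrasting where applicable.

parallel double period

Four phrases in two halves: the first half (bars 25–32) ends with a half cadence, the second (mm. 33-40) with a perfect authentic cadence — a large antecedent–consequent pair, i.e. a double period.
Phrase 3 begins with the same material as phrase 1, making it parallel.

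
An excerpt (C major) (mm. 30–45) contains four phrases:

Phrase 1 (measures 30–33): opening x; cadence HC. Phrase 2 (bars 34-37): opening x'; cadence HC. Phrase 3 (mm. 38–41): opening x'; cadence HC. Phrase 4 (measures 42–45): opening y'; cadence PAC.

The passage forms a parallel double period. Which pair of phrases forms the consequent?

phrases 3 and 4

In a double period the first pair of phrases (ending half cadence) is the large antecedent and the second pair (ending perfect authentic cadence) is the large consequent; the consequent is phrases 3 and 4.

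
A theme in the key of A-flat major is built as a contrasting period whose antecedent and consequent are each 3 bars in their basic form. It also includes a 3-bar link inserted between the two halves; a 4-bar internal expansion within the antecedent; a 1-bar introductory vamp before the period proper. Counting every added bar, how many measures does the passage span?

14 measures

Basic contrasting period: 3 + 3 = 6 bars.
6 (basic form) + 3 (link) + 4 (internal expansion) + 1 (introduction) = 14.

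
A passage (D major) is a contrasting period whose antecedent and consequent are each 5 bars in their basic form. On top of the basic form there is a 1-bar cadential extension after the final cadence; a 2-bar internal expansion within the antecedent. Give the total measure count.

13 measures

Basic contrasting period: 5 + 5 = 10 bars.
10 (basic form) + 1 (cadential extension) + 2 (internal expansion) = 13.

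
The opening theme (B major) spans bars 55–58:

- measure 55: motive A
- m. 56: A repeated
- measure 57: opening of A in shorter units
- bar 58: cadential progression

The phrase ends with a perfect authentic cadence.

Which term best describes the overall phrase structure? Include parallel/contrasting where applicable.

Basic idea (measure 55) + its repetition (bar 56) form the presentation; fragmentation and cadence (mm. 57–58) form the continuation — the 4-bar whole is a sentence.

sentence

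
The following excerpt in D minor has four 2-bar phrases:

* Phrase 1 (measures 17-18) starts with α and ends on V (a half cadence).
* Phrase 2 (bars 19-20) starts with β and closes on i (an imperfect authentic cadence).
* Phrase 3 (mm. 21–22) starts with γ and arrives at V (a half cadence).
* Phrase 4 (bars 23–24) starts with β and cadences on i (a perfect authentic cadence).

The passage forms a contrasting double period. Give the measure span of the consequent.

measures 21–24

In a double period the four phrases pair into a large antecedent (phrases 1–2, ending imperfect authentic cadence) and a large consequent (phrases 3–4, ending perfect authentic cadence). The consequent spans mm. 21–24.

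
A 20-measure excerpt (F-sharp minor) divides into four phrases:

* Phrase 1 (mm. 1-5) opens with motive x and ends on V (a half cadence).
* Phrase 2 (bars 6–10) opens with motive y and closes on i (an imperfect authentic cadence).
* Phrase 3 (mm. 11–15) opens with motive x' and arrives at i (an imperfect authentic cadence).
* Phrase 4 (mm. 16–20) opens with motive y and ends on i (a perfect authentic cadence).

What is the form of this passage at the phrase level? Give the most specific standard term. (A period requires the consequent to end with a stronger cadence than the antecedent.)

parallel double period

Four phrases in two halves: the first half (mm. 1–10) ends with an imperfect authentic cadence, the second (mm. 11-20) with a perfect authentic cadence — a large antecedent–consequent pair, i.e. a double period.
Phrase 3 begins with the same material as phrase 1, making it parallel.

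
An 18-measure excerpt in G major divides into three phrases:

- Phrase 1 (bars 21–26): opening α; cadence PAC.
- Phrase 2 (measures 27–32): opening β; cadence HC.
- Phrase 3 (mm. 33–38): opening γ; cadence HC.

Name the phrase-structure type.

phrase group

The final phrase closes with a half cadence, which is not stronger than the preceding half cadence; the 3 phrases lack an overall antecedent–consequent design and so form a phrase group.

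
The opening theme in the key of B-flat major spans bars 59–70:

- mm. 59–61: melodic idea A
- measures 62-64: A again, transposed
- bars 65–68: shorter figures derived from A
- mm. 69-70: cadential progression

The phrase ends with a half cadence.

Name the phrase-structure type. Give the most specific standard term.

sentence

Basic idea (bars 59–61) + its repetition (mm. 62–64) form the presentation; fragmentation and cadence (mm. 65–70) form the continuation — the 12-bar whole is a sentence.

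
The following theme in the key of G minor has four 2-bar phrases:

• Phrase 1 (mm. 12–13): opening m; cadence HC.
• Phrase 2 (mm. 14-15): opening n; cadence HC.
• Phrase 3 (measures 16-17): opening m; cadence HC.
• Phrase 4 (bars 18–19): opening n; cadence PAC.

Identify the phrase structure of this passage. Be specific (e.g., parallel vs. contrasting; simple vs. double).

Four phrases in two halves: the first half (measures 12-15) ends with a half cadence, the second (bars 16–19) with a perfect authentic cadence — a large antecedent–consequent pair, i.e. a double period.
Phrase 3 begins with the same material as phrase 1, making it parallel.

parallel double period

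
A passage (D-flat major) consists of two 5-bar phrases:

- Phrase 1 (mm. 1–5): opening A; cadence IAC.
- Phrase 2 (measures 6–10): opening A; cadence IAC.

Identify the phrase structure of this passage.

repeated phrase

Both phrases have the same opening (A) and the same cadence (imperfect authentic cadence): the second is a restatement, not a consequent, so this is a repeated phrase rather than a period.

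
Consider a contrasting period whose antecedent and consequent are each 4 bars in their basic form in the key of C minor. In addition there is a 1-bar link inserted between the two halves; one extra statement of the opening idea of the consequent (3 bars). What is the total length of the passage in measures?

Basic contrasting period: 4 + 4 = 8 bars.
8 (basic form) + 1 (link) + 3 (extra statement) = 12.

12 measures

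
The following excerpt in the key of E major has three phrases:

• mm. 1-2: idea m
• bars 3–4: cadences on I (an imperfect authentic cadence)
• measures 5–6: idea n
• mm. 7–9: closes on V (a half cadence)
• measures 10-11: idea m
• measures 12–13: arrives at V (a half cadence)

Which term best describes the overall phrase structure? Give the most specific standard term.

phrase group

The final phrase closes with a half cadence, which is not stronger than the preceding half cadence; the 3 phrases lack an overall antecedent–consequent design and so form a phrase group.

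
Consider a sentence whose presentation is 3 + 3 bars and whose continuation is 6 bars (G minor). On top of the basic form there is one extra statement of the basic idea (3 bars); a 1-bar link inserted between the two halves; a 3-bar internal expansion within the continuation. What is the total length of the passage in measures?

19 measures

Basic sentence: 3 + 3 + 6 = 12 bars.
12 (basic form) + 3 (extra statement) + 1 (link) + 3 (internal expansion) = 19.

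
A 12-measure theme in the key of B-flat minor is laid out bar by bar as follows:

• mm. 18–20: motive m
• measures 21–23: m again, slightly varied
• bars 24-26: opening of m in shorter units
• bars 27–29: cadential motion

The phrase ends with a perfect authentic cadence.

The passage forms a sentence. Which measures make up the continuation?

measures 24–29

After the presentation (measures 18–23), the continuation covers the fragmentation through the cadence: bars 24–29.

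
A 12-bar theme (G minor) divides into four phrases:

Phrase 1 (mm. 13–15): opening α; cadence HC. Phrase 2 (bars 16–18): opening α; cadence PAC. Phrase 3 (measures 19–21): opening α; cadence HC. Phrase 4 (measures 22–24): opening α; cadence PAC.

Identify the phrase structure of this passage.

The cadence pattern HC–PAC–HC–PAC is weak–strong twice, and phrases 3–4 restate phrases 1–2: a period heard twice, not a double period (which would end weakly at phrase 2).

repeated period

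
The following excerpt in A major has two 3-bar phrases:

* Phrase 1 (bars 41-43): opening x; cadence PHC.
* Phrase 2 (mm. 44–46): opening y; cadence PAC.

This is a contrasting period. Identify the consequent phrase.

phrase 2

The phrase ending with the weaker cadence (Phrygian half cadence) is the antecedent; the one ending more conclusively (perfect authentic cadence) is the consequent. The consequent is phrase 2.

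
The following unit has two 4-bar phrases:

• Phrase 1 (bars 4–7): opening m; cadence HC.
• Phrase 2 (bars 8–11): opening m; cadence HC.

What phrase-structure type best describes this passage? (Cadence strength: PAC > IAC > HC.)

repeated phrase

Both phrases have the same opening (m) and the same cadence (half cadence): the second is a restatement, not a consequent, so this is a repeated phrase rather than a period.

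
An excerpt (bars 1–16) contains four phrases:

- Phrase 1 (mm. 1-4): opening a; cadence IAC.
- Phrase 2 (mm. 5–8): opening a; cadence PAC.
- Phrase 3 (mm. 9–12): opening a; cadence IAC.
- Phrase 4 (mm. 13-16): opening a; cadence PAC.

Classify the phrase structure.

The cadence pattern IAC–PAC–IAC–PAC is weak–strong twice, and phrases 3–4 restate phrases 1–2: a period heard twice, not a double period (which would end weakly at phrase 2).

repeated period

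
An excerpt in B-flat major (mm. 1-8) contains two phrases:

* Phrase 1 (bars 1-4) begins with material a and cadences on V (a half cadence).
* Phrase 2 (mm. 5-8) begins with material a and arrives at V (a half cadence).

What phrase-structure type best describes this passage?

repeated phrase

Both phrases have the same opening (a) and the same cadence (half cadence): the second is a restatement, not a consequent, so this is a repeated phrase rather than a period.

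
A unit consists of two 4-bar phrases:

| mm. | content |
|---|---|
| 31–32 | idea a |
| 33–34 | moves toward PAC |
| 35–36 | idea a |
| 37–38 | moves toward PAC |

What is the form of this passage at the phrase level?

Both phrases have the same opening (a) and the same cadence (perfect authentic cadence): the second is a restatement, not a consequent, so this is a repeated phrase rather than a period.

repeated phrase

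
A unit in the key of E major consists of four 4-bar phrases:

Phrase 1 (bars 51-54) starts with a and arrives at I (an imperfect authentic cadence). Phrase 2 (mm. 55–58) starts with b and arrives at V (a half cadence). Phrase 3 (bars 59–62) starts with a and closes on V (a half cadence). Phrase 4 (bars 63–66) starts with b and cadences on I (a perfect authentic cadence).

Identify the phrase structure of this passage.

parallel double period

Four phrases in two halves: the first half (measures 51–58) ends with a half cadence, the second (bars 59–66) with a perfect authentic cadence — a large antecedent–consequent pair, i.e. a double period.
Phrase 3 begins with the same material as phrase 1, making it parallel.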